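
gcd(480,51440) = 80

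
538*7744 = 4166272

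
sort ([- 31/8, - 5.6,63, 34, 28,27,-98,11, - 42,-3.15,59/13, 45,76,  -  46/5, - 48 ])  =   [-98, - 48, - 42, - 46/5, - 5.6, - 31/8,- 3.15, 59/13,  11,27,28,34, 45, 63,76 ]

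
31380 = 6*5230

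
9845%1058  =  323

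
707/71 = 9 + 68/71=9.96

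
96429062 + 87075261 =183504323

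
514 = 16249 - 15735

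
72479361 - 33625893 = 38853468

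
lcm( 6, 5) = 30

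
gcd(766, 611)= 1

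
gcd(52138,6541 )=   1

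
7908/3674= 3954/1837 = 2.15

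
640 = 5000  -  4360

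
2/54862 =1/27431 = 0.00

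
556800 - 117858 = 438942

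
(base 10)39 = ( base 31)18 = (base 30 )19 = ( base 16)27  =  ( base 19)21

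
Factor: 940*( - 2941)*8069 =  - 2^2*5^1*17^1*47^1*173^1 * 8069^1 = -22307073260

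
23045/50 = 4609/10 = 460.90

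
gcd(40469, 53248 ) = 13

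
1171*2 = 2342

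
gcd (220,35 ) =5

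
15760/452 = 34 + 98/113 = 34.87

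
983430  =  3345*294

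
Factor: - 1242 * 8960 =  - 2^9*3^3*5^1*7^1*23^1 = - 11128320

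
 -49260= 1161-50421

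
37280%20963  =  16317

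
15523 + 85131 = 100654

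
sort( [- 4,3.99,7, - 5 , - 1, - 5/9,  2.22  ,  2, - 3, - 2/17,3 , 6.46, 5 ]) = [ - 5, - 4, - 3, - 1 , - 5/9, - 2/17,2, 2.22 , 3, 3.99,  5,  6.46, 7 ] 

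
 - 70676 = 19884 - 90560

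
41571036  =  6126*6786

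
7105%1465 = 1245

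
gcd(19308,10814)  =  2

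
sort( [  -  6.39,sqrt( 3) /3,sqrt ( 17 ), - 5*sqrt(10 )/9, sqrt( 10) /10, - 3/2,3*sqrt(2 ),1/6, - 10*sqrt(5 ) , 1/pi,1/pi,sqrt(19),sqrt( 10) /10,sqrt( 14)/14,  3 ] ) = [  -  10*sqrt(5), - 6.39,-5*sqrt(10)/9, - 3/2, 1/6,  sqrt( 14 ) /14,sqrt(10) /10, sqrt( 10) /10,1/pi,1/pi, sqrt (3 )/3,3,sqrt( 17), 3*sqrt( 2),sqrt( 19)]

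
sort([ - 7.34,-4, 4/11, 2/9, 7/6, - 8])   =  [ - 8 , - 7.34, - 4, 2/9,4/11,7/6] 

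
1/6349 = 1/6349 = 0.00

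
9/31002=3/10334 =0.00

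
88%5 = 3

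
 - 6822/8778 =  - 1 + 326/1463 = - 0.78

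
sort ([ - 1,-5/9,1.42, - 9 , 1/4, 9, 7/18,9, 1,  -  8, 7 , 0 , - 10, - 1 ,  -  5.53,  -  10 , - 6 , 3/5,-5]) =[-10, -10,-9,-8,-6, - 5.53, - 5, - 1,-1, - 5/9,0,1/4,7/18,  3/5,1, 1.42, 7,9,9]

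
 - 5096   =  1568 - 6664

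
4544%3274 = 1270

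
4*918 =3672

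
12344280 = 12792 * 965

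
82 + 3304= 3386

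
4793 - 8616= - 3823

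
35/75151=35/75151 = 0.00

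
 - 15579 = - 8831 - 6748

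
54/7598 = 27/3799 = 0.01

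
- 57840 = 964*( - 60)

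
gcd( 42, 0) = 42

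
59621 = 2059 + 57562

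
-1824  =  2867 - 4691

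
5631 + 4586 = 10217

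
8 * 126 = 1008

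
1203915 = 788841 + 415074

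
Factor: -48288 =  -2^5*3^1*503^1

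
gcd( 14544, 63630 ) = 1818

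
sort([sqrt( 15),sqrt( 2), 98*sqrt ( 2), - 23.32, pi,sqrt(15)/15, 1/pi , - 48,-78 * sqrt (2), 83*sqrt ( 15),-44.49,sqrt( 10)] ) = [ - 78*sqrt( 2),-48, - 44.49, - 23.32, sqrt ( 15)/15, 1/pi, sqrt( 2 ),pi, sqrt(10), sqrt (15 ), 98*sqrt(2 ), 83 *sqrt(15 ) ]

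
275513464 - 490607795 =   -  215094331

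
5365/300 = 1073/60 = 17.88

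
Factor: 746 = 2^1*373^1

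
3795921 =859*4419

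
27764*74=2054536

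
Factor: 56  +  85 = 3^1 * 47^1 = 141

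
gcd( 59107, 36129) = 1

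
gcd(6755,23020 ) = 5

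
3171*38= 120498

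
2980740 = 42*70970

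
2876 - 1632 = 1244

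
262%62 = 14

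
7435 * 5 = 37175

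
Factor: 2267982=2^1*3^2 * 163^1*773^1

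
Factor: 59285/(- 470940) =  - 71/564=-2^(-2) * 3^ (  -  1)* 47^( - 1 ) * 71^1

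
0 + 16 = 16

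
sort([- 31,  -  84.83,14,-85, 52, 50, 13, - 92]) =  [ - 92,-85, - 84.83,-31,13,14,50,52 ]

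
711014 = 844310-133296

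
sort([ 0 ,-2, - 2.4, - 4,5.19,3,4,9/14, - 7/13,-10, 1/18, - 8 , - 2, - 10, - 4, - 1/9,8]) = [ - 10,  -  10,-8, - 4 , - 4, - 2.4, - 2,  -  2, - 7/13, - 1/9,0,1/18,9/14,3,  4,5.19,8] 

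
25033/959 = 26 + 99/959 = 26.10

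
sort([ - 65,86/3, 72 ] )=[ - 65, 86/3, 72 ]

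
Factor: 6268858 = 2^1*359^1*8731^1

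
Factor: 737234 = 2^1*211^1* 1747^1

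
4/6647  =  4/6647 = 0.00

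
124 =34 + 90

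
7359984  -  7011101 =348883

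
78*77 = 6006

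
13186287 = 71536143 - 58349856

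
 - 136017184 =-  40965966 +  - 95051218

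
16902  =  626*27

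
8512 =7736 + 776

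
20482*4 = 81928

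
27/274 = 27/274 = 0.10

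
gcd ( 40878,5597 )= 1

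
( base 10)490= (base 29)gq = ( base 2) 111101010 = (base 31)FP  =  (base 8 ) 752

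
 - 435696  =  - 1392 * 313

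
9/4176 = 1/464 =0.00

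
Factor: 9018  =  2^1*3^3*167^1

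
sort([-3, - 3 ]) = [ - 3, - 3 ]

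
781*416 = 324896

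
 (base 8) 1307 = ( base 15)326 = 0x2C7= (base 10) 711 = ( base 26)119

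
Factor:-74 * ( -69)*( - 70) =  - 2^2*3^1 * 5^1 * 7^1*23^1 * 37^1 =-  357420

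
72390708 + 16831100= 89221808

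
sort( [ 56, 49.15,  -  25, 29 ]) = [ - 25,29, 49.15, 56 ]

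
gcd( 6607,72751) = 1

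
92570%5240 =3490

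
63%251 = 63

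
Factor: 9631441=43^2 * 5209^1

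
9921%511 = 212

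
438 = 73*6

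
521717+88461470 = 88983187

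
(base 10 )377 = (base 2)101111001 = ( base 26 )ed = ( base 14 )1CD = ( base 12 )275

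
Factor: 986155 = 5^1*127^1*1553^1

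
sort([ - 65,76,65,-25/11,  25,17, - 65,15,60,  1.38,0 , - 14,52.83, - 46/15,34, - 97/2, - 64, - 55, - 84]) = [-84 , - 65, - 65, - 64, - 55, - 97/2, - 14  , - 46/15,-25/11,0, 1.38,15,17,25,34, 52.83,60,  65,76] 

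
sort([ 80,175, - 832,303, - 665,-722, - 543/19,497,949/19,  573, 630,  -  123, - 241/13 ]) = [ - 832, - 722 , - 665, - 123, - 543/19, - 241/13 , 949/19, 80,175, 303,497, 573, 630 ] 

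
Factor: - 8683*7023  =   - 60980709   =  -3^1*19^1*457^1 * 2341^1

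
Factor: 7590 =2^1*3^1*5^1*11^1*23^1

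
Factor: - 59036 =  - 2^2 * 14759^1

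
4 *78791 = 315164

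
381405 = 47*8115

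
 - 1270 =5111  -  6381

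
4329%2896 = 1433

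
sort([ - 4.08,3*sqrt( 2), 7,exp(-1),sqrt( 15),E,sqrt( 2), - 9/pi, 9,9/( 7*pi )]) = [-4.08 , -9/pi,exp(  -  1),9/( 7*pi), sqrt( 2), E, sqrt( 15),3*sqrt(2),7,9 ]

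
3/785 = 3/785 = 0.00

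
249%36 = 33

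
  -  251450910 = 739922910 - 991373820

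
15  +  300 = 315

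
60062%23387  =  13288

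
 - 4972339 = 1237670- 6210009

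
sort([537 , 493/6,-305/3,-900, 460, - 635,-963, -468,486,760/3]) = [-963 , - 900, - 635, - 468, - 305/3,493/6,760/3, 460,486,537 ] 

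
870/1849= 870/1849 = 0.47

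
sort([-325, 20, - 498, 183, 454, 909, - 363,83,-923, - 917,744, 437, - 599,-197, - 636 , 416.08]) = [-923, - 917, - 636, - 599,-498,-363, - 325,-197, 20,83, 183,416.08, 437, 454, 744, 909 ] 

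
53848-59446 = -5598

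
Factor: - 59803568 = - 2^4*11^1 *29^1*11717^1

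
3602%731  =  678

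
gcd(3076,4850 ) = 2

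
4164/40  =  1041/10= 104.10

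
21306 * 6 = 127836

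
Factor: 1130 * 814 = 2^2*5^1*11^1*37^1* 113^1 = 919820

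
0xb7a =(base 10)2938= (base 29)3e9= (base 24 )52a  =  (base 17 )A2E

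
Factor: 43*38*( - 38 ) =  - 62092 = - 2^2*19^2*43^1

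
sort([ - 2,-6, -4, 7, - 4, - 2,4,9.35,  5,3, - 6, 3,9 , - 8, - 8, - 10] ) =[ - 10, - 8, - 8, - 6 , - 6,-4, - 4, - 2, - 2,  3,3, 4,  5,7,9,9.35] 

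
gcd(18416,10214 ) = 2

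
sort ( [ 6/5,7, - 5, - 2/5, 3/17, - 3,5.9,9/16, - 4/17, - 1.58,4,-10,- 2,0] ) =[ - 10,  -  5, -3, - 2,-1.58, - 2/5,  -  4/17, 0,3/17,  9/16,6/5, 4, 5.9,7] 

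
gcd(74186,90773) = 1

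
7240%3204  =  832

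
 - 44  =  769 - 813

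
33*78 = 2574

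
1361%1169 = 192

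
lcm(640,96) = 1920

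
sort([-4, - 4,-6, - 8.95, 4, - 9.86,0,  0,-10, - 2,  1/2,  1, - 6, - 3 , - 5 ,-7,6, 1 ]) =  [-10, - 9.86, - 8.95, - 7, - 6 , - 6, - 5,- 4, - 4 , - 3, - 2,  0, 0,1/2,1,1,4,  6] 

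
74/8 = 9 + 1/4 = 9.25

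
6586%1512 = 538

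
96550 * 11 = 1062050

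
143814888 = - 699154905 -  -842969793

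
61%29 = 3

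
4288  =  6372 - 2084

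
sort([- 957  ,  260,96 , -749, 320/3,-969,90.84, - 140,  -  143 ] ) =[ - 969, - 957, - 749, -143 , - 140,90.84, 96, 320/3,260]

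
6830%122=120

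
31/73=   31/73 = 0.42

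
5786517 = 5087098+699419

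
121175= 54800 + 66375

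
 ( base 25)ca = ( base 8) 466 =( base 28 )b2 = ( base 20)fa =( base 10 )310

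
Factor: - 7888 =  - 2^4*  17^1*29^1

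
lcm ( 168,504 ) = 504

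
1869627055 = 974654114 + 894972941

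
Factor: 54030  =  2^1*3^1*5^1* 1801^1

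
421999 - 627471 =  - 205472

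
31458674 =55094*571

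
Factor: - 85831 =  - 85831^1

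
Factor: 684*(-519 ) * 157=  - 55734372= -  2^2*3^3 * 19^1*157^1*173^1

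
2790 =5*558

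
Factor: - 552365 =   -  5^1*11^3*83^1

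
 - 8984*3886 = -34911824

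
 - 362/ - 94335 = 362/94335 = 0.00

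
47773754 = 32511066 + 15262688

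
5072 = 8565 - 3493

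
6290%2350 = 1590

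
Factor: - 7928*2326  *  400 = - 2^8* 5^2*991^1*1163^1 = - 7376211200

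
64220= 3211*20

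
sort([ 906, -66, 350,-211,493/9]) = [-211, - 66,493/9,350, 906 ] 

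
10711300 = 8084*1325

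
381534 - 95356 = 286178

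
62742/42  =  1493 + 6/7= 1493.86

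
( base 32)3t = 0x7D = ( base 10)125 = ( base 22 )5f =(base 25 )50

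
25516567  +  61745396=87261963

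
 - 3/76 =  - 1 + 73/76 =- 0.04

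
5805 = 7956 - 2151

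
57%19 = 0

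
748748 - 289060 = 459688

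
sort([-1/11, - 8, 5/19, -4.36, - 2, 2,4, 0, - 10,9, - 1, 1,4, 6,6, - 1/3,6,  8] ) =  [ - 10, - 8,  -  4.36, - 2, - 1, - 1/3, - 1/11,0, 5/19,  1,2,4, 4,6,6, 6, 8, 9 ]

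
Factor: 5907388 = 2^2*709^1*2083^1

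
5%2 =1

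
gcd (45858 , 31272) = 6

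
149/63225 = 149/63225 = 0.00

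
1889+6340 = 8229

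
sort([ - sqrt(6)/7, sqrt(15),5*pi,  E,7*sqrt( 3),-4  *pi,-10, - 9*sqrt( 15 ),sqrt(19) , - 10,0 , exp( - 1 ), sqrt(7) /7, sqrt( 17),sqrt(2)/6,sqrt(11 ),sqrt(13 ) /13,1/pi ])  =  [ - 9*sqrt( 15 ), - 4*pi, - 10, - 10, - sqrt( 6)/7,0  ,  sqrt( 2 )/6 , sqrt(13)/13, 1/pi, exp( - 1 ),sqrt( 7)/7, E,sqrt (11), sqrt(15) , sqrt( 17),sqrt( 19), 7*sqrt(3),5*pi]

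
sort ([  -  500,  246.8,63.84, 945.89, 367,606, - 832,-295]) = [ - 832,  -  500, - 295,  63.84, 246.8, 367, 606, 945.89]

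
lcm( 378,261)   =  10962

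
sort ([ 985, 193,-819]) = [ - 819, 193, 985]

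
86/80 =43/40= 1.07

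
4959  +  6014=10973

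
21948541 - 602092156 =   -  580143615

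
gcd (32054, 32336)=94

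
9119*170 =1550230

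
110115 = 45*2447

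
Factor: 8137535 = 5^1*7^1  *  43^1*5407^1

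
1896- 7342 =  - 5446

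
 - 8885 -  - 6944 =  - 1941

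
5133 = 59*87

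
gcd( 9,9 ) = 9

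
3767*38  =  143146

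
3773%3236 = 537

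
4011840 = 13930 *288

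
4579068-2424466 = 2154602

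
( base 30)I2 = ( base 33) ge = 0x21e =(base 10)542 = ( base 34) fw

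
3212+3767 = 6979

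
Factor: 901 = 17^1*53^1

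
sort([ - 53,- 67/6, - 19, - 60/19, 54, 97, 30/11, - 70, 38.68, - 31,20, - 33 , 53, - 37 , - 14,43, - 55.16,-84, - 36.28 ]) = [ - 84, - 70,- 55.16, - 53,-37,-36.28, - 33, - 31, - 19, -14, - 67/6, - 60/19, 30/11, 20,38.68,43 , 53, 54, 97]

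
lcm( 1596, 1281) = 97356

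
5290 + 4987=10277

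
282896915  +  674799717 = 957696632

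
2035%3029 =2035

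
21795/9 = 7265/3 = 2421.67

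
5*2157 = 10785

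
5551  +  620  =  6171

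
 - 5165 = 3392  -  8557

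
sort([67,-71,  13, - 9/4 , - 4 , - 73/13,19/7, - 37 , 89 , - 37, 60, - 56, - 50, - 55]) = [ - 71 , - 56 , - 55,  -  50, - 37, - 37, - 73/13,-4 , - 9/4 , 19/7,13 , 60, 67, 89]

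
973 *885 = 861105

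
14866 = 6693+8173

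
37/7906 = 37/7906 = 0.00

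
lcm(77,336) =3696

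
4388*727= 3190076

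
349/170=349/170 = 2.05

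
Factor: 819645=3^1*5^1  *  53^1*1031^1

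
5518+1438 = 6956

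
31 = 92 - 61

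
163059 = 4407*37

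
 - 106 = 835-941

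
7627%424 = 419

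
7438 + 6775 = 14213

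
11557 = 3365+8192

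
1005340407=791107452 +214232955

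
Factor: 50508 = 2^2*3^2*23^1*61^1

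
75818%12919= 11223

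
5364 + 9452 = 14816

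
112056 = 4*28014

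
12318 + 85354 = 97672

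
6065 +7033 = 13098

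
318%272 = 46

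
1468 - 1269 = 199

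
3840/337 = 3840/337 = 11.39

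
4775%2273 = 229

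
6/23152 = 3/11576= 0.00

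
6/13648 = 3/6824 = 0.00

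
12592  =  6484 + 6108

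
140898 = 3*46966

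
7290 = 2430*3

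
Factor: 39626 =2^1*19813^1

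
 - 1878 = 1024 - 2902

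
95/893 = 5/47 = 0.11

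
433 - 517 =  - 84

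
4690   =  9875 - 5185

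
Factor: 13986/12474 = 37/33= 3^( - 1 )*11^( - 1 )*37^1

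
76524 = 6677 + 69847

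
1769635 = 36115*49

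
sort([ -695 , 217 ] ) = [ - 695,217 ]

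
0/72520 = 0 = 0.00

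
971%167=136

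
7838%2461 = 455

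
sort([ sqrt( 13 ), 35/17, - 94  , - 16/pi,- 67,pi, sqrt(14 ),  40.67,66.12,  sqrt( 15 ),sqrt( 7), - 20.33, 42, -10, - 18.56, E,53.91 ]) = [ - 94,  -  67 ,  -  20.33,- 18.56, - 10, -16/pi, 35/17, sqrt( 7),E,pi,sqrt( 13 ),sqrt( 14),sqrt( 15 ),  40.67,42,53.91 , 66.12 ] 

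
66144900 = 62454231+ 3690669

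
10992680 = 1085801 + 9906879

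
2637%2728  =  2637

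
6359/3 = 2119 + 2/3  =  2119.67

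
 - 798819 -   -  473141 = -325678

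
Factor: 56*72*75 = 302400 = 2^6* 3^3*5^2*7^1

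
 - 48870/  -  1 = 48870/1 =48870.00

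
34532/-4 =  - 8633/1 = - 8633.00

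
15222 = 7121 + 8101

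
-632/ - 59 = 632/59 = 10.71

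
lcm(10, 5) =10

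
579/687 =193/229 = 0.84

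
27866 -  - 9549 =37415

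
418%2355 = 418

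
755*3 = 2265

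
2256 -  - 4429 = 6685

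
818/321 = 2 + 176/321 =2.55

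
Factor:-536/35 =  - 2^3*5^( - 1)*7^(-1)  *67^1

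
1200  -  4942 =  - 3742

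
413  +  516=929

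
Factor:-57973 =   -  57973^1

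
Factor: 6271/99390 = 2^( -1 )*3^( - 1 )*5^ ( - 1 )*3313^( - 1)* 6271^1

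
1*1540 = 1540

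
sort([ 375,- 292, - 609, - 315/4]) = [ - 609, - 292, - 315/4,375 ]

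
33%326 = 33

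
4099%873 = 607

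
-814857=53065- 867922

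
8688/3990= 2+118/665= 2.18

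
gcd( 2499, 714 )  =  357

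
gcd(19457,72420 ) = 1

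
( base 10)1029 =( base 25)1g4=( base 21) 270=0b10000000101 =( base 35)TE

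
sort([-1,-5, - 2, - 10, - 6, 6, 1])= [ - 10,-6, - 5, - 2, - 1,1,6] 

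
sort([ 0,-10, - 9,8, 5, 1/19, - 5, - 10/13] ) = [ - 10 ,-9, - 5, - 10/13, 0, 1/19,5, 8 ]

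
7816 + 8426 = 16242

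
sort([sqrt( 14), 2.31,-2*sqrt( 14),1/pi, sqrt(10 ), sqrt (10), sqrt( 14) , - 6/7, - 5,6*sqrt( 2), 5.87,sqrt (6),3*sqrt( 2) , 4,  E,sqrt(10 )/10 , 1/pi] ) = [ - 2  *  sqrt(14 ),  -  5 , - 6/7,sqrt( 10 ) /10, 1/pi,1/pi,2.31, sqrt( 6),E,sqrt( 10), sqrt(10),sqrt( 14),sqrt( 14), 4,3*sqrt( 2),5.87,  6*sqrt ( 2)]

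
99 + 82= 181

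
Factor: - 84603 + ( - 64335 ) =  - 148938 = - 2^1 * 3^1*103^1 * 241^1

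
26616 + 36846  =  63462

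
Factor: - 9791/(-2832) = 2^( - 4)*3^( - 1 )*59^(-1)*9791^1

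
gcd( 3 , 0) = 3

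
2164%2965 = 2164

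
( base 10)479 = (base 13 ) 2ab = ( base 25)j4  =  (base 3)122202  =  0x1df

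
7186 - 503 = 6683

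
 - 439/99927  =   -1 +99488/99927= -0.00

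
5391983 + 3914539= 9306522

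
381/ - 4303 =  - 1 + 3922/4303  =  - 0.09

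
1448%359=12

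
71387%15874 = 7891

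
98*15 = 1470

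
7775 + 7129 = 14904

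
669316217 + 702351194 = 1371667411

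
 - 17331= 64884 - 82215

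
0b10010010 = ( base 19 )7D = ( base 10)146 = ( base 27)5B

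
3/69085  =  3/69085 = 0.00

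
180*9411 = 1693980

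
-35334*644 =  - 22755096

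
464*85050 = 39463200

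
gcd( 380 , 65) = 5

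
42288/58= 729+ 3/29 = 729.10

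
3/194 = 3/194 = 0.02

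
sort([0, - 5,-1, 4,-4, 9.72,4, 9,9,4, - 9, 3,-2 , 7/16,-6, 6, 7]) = [-9, - 6,  -  5, - 4 ,-2, - 1, 0, 7/16,3, 4,4, 4,6, 7, 9, 9, 9.72]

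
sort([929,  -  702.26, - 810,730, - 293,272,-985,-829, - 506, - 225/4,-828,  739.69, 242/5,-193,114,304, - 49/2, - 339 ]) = [-985, - 829, - 828, - 810, - 702.26, - 506 ,  -  339 , - 293, - 193,-225/4, - 49/2,242/5,114, 272,304,730, 739.69, 929 ] 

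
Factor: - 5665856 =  - 2^6*7^1 *12647^1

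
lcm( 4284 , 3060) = 21420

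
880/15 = 176/3= 58.67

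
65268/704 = 92 + 125/176=92.71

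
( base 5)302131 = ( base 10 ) 9666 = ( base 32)9e2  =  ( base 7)40116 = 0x25c2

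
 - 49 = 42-91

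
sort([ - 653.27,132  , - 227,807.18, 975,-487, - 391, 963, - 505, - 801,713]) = [-801,-653.27,  -  505 ,  -  487, -391,- 227,132,713, 807.18,963, 975] 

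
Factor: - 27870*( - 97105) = 2^1*3^1*5^2*929^1*19421^1 = 2706316350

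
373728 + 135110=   508838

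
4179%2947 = 1232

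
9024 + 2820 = 11844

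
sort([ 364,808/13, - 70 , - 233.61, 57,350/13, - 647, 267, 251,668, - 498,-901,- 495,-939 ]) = [ - 939, - 901,-647,- 498,-495, - 233.61, - 70, 350/13, 57, 808/13, 251, 267 , 364, 668 ] 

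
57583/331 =173+320/331 = 173.97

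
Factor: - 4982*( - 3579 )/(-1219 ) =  - 2^1 * 3^1*23^(-1)*47^1*1193^1 = - 336426/23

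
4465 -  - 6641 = 11106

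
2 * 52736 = 105472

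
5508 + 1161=6669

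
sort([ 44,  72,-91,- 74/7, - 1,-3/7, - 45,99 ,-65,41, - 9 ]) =[-91, - 65, - 45,-74/7  , - 9, - 1, - 3/7, 41,44,72 , 99 ]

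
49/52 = 49/52 = 0.94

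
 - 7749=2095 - 9844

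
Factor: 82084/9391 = 2^2*9391^ ( - 1)*20521^1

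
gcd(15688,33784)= 8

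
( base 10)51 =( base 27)1O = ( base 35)1g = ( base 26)1p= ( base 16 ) 33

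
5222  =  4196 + 1026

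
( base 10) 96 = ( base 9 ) 116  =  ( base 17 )5b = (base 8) 140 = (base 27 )3f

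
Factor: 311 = 311^1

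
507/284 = 1 + 223/284=1.79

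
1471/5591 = 1471/5591=0.26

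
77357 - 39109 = 38248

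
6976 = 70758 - 63782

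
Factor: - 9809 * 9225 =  - 3^2*5^2 * 17^1* 41^1 *577^1 = - 90488025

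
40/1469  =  40/1469 =0.03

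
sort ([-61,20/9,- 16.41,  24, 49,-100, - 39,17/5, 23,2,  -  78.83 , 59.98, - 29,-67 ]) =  [-100,- 78.83,-67,-61, - 39, - 29,-16.41, 2, 20/9,  17/5, 23,  24,49,59.98]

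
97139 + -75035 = 22104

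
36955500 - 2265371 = 34690129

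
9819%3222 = 153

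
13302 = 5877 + 7425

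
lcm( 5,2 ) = 10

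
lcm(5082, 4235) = 25410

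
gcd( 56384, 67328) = 64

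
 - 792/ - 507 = 1 + 95/169 =1.56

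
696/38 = 18 + 6/19= 18.32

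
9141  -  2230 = 6911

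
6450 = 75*86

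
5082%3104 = 1978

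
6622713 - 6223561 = 399152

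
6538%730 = 698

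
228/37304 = 57/9326= 0.01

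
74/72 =37/36 = 1.03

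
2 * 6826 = 13652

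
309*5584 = 1725456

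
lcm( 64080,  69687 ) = 5574960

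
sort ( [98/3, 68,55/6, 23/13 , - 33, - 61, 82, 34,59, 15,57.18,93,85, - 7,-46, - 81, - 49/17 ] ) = [ - 81,-61, - 46,-33,  -  7 , - 49/17 , 23/13, 55/6, 15, 98/3, 34, 57.18,59, 68 , 82, 85, 93 ] 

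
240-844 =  - 604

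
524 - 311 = 213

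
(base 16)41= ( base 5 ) 230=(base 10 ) 65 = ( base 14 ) 49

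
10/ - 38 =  - 5/19 = - 0.26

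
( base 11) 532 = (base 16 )280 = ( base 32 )k0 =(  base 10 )640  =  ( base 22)172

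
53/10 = 5 + 3/10 = 5.30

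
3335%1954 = 1381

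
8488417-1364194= 7124223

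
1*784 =784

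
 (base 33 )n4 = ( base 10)763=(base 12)537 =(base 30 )pd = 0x2FB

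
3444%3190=254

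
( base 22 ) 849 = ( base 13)1A64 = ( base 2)111110000001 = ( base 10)3969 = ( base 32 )3s1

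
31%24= 7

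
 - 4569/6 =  - 762 + 1/2=- 761.50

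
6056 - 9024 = - 2968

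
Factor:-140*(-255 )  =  2^2*3^1 * 5^2 * 7^1*17^1=35700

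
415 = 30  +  385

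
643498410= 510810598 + 132687812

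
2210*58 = 128180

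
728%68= 48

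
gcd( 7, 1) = 1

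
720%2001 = 720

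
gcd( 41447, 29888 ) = 1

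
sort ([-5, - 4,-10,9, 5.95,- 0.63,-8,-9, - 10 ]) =[ - 10, - 10,-9, - 8,-5, - 4, - 0.63,5.95,9] 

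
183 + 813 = 996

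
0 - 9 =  - 9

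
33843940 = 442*76570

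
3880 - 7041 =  - 3161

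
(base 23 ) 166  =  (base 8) 1241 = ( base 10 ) 673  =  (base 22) 18d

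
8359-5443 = 2916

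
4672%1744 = 1184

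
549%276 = 273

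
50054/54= 25027/27  =  926.93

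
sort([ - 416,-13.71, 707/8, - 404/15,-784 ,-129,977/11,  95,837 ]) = [ - 784,  -  416,-129,- 404/15, - 13.71, 707/8,977/11, 95,  837 ]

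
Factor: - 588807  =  -3^2 * 65423^1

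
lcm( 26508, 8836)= 26508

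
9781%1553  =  463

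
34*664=22576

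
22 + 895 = 917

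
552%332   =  220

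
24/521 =24/521  =  0.05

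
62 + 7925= 7987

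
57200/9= 57200/9 = 6355.56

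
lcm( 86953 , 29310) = 2608590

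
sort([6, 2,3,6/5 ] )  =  [6/5, 2, 3,6] 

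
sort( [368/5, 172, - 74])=[ - 74,368/5, 172 ] 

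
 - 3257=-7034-  -  3777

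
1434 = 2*717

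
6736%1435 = 996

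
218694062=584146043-365451981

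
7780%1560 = 1540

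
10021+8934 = 18955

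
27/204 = 9/68 = 0.13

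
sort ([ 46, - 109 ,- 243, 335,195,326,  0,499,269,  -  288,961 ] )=[ - 288, -243,  -  109, 0,46,195,269,326,335 , 499,961]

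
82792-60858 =21934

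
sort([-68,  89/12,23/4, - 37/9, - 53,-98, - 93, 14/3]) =[ - 98,- 93, - 68, - 53 , -37/9,14/3, 23/4,89/12]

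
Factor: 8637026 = 2^1*4318513^1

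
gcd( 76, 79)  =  1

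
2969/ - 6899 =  - 2969/6899 = - 0.43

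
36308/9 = 4034 + 2/9 = 4034.22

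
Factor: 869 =11^1*79^1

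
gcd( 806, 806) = 806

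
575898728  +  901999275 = 1477898003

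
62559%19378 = 4425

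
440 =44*10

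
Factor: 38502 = 2^1*3^3*23^1*31^1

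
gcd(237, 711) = 237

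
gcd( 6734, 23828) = 518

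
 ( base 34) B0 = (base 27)dn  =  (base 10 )374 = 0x176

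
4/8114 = 2/4057 = 0.00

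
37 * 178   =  6586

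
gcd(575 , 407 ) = 1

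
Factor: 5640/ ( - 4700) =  - 2^1  *3^1*5^( - 1) = -6/5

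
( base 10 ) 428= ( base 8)654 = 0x1ac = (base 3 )120212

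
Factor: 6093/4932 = 677/548=2^( - 2 ) * 137^( - 1)*677^1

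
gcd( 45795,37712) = 1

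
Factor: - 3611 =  - 23^1*157^1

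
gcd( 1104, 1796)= 4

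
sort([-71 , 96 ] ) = [ - 71, 96] 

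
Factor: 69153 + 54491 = 2^2*30911^1=123644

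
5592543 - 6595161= -1002618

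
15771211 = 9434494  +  6336717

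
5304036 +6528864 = 11832900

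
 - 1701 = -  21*81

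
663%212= 27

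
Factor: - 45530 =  - 2^1*5^1*29^1 * 157^1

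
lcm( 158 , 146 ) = 11534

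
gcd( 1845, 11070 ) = 1845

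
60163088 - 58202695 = 1960393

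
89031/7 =89031/7 = 12718.71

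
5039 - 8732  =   -3693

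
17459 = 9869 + 7590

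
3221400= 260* 12390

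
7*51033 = 357231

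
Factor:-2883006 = -2^1*3^3 * 7^1*29^1*263^1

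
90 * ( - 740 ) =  - 66600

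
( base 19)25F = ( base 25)187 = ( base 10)832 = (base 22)1FI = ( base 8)1500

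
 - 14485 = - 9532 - 4953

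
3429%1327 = 775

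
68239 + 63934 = 132173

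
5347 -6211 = -864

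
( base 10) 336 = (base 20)gg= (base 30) b6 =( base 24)e0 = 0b101010000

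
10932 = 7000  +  3932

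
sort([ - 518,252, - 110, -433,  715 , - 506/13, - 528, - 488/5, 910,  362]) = [ - 528, - 518,-433, - 110, - 488/5,-506/13,  252,362,  715,910 ]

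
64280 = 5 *12856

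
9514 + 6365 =15879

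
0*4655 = 0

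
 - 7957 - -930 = -7027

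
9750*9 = 87750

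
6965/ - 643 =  - 6965/643 = - 10.83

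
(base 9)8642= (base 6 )45232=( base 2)1100011010100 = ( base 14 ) 2460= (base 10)6356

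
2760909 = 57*48437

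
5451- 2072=3379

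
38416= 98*392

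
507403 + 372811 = 880214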